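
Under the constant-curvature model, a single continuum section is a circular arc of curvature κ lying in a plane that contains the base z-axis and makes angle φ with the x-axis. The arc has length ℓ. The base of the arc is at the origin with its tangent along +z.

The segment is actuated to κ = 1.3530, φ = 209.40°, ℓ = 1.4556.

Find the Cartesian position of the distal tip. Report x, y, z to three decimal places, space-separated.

-0.894 -0.504 0.681

θ = κ·ℓ = 1.3530 × 1.4556 = 1.96943 rad
ρ = (1 − cos θ)/κ = (1 − -0.38816)/1.3530 = 1.02598
z = sin θ / κ = 0.92159/1.3530 = 0.68115
x = ρ cos φ = 1.02598 × cos(209.40°) = -0.89385
y = ρ sin φ = 1.02598 × sin(209.40°) = -0.50366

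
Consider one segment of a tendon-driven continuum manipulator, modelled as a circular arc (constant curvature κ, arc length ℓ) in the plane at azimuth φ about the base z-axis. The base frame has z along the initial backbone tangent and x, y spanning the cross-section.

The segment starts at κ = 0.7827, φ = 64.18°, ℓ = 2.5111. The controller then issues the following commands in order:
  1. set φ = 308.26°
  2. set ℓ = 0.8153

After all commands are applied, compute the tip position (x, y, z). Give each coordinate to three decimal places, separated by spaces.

0.156 -0.197 0.761

initial: κ=0.7827, φ=64.18°, ℓ=2.5111
cmd 1: set φ=308.26° → (κ,φ,ℓ)=(0.7827,308.26°,2.5111) → tip=(1.0953,-1.3889,1.1794)
cmd 2: set ℓ=0.8153 → (κ,φ,ℓ)=(0.7827,308.26°,0.8153) → tip=(0.1557,-0.1974,0.7611)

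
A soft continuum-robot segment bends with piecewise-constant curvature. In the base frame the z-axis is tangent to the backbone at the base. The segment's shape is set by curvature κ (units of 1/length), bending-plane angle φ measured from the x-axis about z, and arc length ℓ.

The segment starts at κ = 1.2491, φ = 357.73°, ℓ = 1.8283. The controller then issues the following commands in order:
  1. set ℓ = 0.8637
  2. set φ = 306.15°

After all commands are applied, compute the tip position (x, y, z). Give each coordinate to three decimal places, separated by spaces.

0.249 -0.341 0.706

initial: κ=1.2491, φ=357.73°, ℓ=1.8283
cmd 1: set ℓ=0.8637 → (κ,φ,ℓ)=(1.2491,357.73°,0.8637) → tip=(0.4221,-0.0167,0.7056)
cmd 2: set φ=306.15° → (κ,φ,ℓ)=(1.2491,306.15°,0.8637) → tip=(0.2492,-0.3411,0.7056)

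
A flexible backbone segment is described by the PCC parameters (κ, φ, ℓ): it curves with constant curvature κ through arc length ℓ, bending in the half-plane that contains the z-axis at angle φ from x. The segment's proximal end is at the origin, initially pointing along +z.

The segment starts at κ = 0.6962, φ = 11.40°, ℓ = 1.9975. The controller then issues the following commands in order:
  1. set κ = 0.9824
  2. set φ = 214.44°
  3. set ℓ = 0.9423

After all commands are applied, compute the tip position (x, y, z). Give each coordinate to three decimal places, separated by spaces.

-0.335 -0.230 0.813

initial: κ=0.6962, φ=11.40°, ℓ=1.9975
cmd 1: set κ=0.9824 → (κ,φ,ℓ)=(0.9824,11.40°,1.9975) → tip=(1.3786,0.2780,0.9409)
cmd 2: set φ=214.44° → (κ,φ,ℓ)=(0.9824,214.44°,1.9975) → tip=(-1.1599,-0.7954,0.9409)
cmd 3: set ℓ=0.9423 → (κ,φ,ℓ)=(0.9824,214.44°,0.9423) → tip=(-0.3347,-0.2295,0.8134)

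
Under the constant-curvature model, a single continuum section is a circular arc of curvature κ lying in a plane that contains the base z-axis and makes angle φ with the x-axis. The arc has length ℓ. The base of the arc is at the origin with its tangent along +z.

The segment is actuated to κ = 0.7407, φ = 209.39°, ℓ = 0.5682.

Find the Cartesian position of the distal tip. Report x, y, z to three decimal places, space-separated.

-0.103 -0.058 0.552

θ = κ·ℓ = 0.7407 × 0.5682 = 0.42087 rad
ρ = (1 − cos θ)/κ = (1 − 0.91274)/0.7407 = 0.11781
z = sin θ / κ = 0.40855/0.7407 = 0.55157
x = ρ cos φ = 0.11781 × cos(209.39°) = -0.10265
y = ρ sin φ = 0.11781 × sin(209.39°) = -0.05782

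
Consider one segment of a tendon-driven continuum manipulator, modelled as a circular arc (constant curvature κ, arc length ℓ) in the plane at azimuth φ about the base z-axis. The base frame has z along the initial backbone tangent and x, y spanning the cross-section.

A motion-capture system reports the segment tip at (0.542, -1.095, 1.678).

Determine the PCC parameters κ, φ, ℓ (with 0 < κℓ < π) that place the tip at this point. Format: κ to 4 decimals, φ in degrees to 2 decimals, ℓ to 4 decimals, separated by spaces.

ρ = √(x²+y²) = √(0.542² + -1.095²) = 1.22180
φ = atan2(y, x) mod 360° = atan2(-1.095, 0.542) = 296.3344°
|p|² = ρ² + z² = 1.22180² + 1.678² = 4.30847
κ = 2ρ / |p|² = 2×1.22180 / 4.30847 = 0.56716
θ = 2·atan2(ρ, z) = 2·atan2(1.22180, 1.678) = 1.25871 rad
ℓ = θ/κ = 1.25871/0.56716 = 2.21932

0.5672 296.33 2.2193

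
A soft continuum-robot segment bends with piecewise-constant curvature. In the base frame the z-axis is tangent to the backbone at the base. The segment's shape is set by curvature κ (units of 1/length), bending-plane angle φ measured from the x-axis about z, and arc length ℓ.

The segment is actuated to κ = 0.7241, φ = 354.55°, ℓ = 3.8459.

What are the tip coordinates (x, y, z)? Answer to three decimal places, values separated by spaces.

θ = κ·ℓ = 0.7241 × 3.8459 = 2.78482 rad
ρ = (1 − cos θ)/κ = (1 − -0.93703)/0.7241 = 2.67508
z = sin θ / κ = 0.34926/0.7241 = 0.48233
x = ρ cos φ = 2.67508 × cos(354.55°) = 2.66299
y = ρ sin φ = 2.67508 × sin(354.55°) = -0.25407

2.663 -0.254 0.482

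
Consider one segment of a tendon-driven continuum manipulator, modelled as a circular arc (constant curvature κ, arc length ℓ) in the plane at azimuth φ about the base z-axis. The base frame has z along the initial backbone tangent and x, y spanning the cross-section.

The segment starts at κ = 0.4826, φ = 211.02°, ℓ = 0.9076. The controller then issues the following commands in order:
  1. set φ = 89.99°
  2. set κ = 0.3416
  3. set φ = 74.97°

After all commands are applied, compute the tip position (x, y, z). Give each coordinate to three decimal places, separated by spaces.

0.036 0.135 0.893

initial: κ=0.4826, φ=211.02°, ℓ=0.9076
cmd 1: set φ=89.99° → (κ,φ,ℓ)=(0.4826,89.99°,0.9076) → tip=(0.0000,0.1956,0.8789)
cmd 2: set κ=0.3416 → (κ,φ,ℓ)=(0.3416,89.99°,0.9076) → tip=(0.0000,0.1396,0.8931)
cmd 3: set φ=74.97° → (κ,φ,ℓ)=(0.3416,74.97°,0.9076) → tip=(0.0362,0.1348,0.8931)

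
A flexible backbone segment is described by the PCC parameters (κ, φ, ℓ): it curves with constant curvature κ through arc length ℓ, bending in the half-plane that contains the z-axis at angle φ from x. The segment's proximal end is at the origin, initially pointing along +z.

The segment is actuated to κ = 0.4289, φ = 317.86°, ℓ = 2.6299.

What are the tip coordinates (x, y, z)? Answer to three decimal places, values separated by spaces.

0.988 -0.894 2.107

θ = κ·ℓ = 0.4289 × 2.6299 = 1.12796 rad
ρ = (1 − cos θ)/κ = (1 − 0.42850)/0.4289 = 1.33248
z = sin θ / κ = 0.90354/0.4289 = 2.10665
x = ρ cos φ = 1.33248 × cos(317.86°) = 0.98804
y = ρ sin φ = 1.33248 × sin(317.86°) = -0.89402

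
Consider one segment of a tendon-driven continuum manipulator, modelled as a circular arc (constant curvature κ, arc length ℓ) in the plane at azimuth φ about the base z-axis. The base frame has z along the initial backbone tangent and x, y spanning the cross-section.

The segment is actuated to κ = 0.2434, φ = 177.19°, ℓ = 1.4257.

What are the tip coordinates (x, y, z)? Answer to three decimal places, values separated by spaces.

-0.245 0.012 1.397

θ = κ·ℓ = 0.2434 × 1.4257 = 0.34702 rad
ρ = (1 − cos θ)/κ = (1 − 0.94039)/0.2434 = 0.24490
z = sin θ / κ = 0.34009/0.2434 = 1.39726
x = ρ cos φ = 0.24490 × cos(177.19°) = -0.24460
y = ρ sin φ = 0.24490 × sin(177.19°) = 0.01201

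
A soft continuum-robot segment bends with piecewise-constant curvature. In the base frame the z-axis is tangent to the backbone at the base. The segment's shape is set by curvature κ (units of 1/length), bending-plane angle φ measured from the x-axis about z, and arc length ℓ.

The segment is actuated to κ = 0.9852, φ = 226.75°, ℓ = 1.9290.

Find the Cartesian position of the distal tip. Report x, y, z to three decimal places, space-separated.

θ = κ·ℓ = 0.9852 × 1.9290 = 1.90045 rad
ρ = (1 − cos θ)/κ = (1 − -0.32372)/0.9852 = 1.34360
z = sin θ / κ = 0.94615/0.9852 = 0.96037
x = ρ cos φ = 1.34360 × cos(226.75°) = -0.92061
y = ρ sin φ = 1.34360 × sin(226.75°) = -0.97864

-0.921 -0.979 0.960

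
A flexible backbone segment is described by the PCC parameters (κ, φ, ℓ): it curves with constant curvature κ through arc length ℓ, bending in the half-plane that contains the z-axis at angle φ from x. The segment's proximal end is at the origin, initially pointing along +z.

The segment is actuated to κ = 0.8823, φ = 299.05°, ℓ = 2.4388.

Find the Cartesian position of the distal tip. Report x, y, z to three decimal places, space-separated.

0.852 -1.535 0.947

θ = κ·ℓ = 0.8823 × 2.4388 = 2.15175 rad
ρ = (1 − cos θ)/κ = (1 − -0.54882)/0.8823 = 1.75544
z = sin θ / κ = 0.83594/0.8823 = 0.94745
x = ρ cos φ = 1.75544 × cos(299.05°) = 0.85239
y = ρ sin φ = 1.75544 × sin(299.05°) = -1.53460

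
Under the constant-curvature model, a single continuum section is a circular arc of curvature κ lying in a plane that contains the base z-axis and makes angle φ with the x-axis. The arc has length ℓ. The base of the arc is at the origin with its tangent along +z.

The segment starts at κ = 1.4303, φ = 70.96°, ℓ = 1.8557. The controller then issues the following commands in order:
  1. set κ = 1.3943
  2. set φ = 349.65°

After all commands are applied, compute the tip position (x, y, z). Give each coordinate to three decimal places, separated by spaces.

initial: κ=1.4303, φ=70.96°, ℓ=1.8557
cmd 1: set κ=1.3943 → (κ,φ,ℓ)=(1.3943,70.96°,1.8557) → tip=(0.4329,1.2545,0.3774)
cmd 2: set φ=349.65° → (κ,φ,ℓ)=(1.3943,349.65°,1.8557) → tip=(1.3055,-0.2384,0.3774)

1.305 -0.238 0.377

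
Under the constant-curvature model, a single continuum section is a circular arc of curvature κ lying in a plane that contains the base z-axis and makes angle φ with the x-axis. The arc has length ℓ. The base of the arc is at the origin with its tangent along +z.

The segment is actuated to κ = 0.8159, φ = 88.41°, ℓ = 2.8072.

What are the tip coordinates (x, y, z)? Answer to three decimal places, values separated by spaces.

θ = κ·ℓ = 0.8159 × 2.8072 = 2.29039 rad
ρ = (1 − cos θ)/κ = (1 − -0.65908)/0.8159 = 2.03344
z = sin θ / κ = 0.75207/0.8159 = 0.92177
x = ρ cos φ = 2.03344 × cos(88.41°) = 0.05642
y = ρ sin φ = 2.03344 × sin(88.41°) = 2.03266

0.056 2.033 0.922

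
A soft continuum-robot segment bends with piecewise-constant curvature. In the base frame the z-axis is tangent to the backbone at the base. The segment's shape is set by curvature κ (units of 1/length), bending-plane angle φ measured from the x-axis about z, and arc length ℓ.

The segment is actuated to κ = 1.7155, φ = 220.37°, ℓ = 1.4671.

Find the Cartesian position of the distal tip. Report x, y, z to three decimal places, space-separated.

θ = κ·ℓ = 1.7155 × 1.4671 = 2.51681 rad
ρ = (1 − cos θ)/κ = (1 − -0.81109)/1.7155 = 1.05572
z = sin θ / κ = 0.58492/1.7155 = 0.34096
x = ρ cos φ = 1.05572 × cos(220.37°) = -0.80433
y = ρ sin φ = 1.05572 × sin(220.37°) = -0.68381

-0.804 -0.684 0.341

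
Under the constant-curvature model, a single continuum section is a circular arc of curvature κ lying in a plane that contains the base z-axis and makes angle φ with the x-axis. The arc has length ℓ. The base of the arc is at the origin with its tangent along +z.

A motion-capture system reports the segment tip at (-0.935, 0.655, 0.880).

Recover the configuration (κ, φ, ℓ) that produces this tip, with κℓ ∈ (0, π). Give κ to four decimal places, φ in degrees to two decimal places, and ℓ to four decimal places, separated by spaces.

ρ = √(x²+y²) = √(-0.935² + 0.655²) = 1.14160
φ = atan2(y, x) mod 360° = atan2(0.655, -0.935) = 144.9874°
|p|² = ρ² + z² = 1.14160² + 0.880² = 2.07765
κ = 2ρ / |p|² = 2×1.14160 / 2.07765 = 1.09893
θ = 2·atan2(ρ, z) = 2·atan2(1.14160, 0.880) = 1.82817 rad
ℓ = θ/κ = 1.82817/1.09893 = 1.66359

1.0989 144.99 1.6636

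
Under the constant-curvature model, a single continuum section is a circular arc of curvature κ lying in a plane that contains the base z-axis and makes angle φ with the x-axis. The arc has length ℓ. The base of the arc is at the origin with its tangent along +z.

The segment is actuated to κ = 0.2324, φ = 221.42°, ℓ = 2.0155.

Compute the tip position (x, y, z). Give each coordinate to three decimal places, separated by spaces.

θ = κ·ℓ = 0.2324 × 2.0155 = 0.46840 rad
ρ = (1 − cos θ)/κ = (1 − 0.89229)/0.2324 = 0.46346
z = sin θ / κ = 0.45146/0.2324 = 1.94260
x = ρ cos φ = 0.46346 × cos(221.42°) = -0.34754
y = ρ sin φ = 0.46346 × sin(221.42°) = -0.30662

-0.348 -0.307 1.943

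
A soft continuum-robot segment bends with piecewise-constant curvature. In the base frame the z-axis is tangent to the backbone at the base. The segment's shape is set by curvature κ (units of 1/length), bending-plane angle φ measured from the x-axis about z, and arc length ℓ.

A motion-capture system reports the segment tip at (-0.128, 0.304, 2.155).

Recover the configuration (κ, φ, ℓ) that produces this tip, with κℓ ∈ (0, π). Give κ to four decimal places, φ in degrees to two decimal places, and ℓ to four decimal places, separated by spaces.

0.1388 112.83 2.1885

ρ = √(x²+y²) = √(-0.128² + 0.304²) = 0.32985
φ = atan2(y, x) mod 360° = atan2(0.304, -0.128) = 112.8337°
|p|² = ρ² + z² = 0.32985² + 2.155² = 4.75282
κ = 2ρ / |p|² = 2×0.32985 / 4.75282 = 0.13880
θ = 2·atan2(ρ, z) = 2·atan2(0.32985, 2.155) = 0.30377 rad
ℓ = θ/κ = 0.30377/0.13880 = 2.18850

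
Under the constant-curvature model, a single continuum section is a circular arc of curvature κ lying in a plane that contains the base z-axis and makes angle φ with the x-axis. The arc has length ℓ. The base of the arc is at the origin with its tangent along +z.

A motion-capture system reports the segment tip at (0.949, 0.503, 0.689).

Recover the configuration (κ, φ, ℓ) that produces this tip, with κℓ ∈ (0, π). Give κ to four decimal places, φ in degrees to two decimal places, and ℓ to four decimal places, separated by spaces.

ρ = √(x²+y²) = √(0.949² + 0.503²) = 1.07406
φ = atan2(y, x) mod 360° = atan2(0.503, 0.949) = 27.9250°
|p|² = ρ² + z² = 1.07406² + 0.689² = 1.62833
κ = 2ρ / |p|² = 2×1.07406 / 1.62833 = 1.31922
θ = 2·atan2(ρ, z) = 2·atan2(1.07406, 0.689) = 2.00085 rad
ℓ = θ/κ = 2.00085/1.31922 = 1.51670

1.3192 27.93 1.5167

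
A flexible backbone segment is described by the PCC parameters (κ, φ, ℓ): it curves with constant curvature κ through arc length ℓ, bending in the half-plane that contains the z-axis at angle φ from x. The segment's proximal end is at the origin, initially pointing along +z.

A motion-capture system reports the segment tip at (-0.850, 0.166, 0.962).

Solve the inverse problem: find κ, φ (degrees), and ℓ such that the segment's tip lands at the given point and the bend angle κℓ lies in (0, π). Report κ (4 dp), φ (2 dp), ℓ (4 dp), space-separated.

1.0338 168.95 1.4180

ρ = √(x²+y²) = √(-0.850² + 0.166²) = 0.86606
φ = atan2(y, x) mod 360° = atan2(0.166, -0.850) = 168.9496°
|p|² = ρ² + z² = 0.86606² + 0.962² = 1.67550
κ = 2ρ / |p|² = 2×0.86606 / 1.67550 = 1.03379
θ = 2·atan2(ρ, z) = 2·atan2(0.86606, 0.962) = 1.46593 rad
ℓ = θ/κ = 1.46593/1.03379 = 1.41801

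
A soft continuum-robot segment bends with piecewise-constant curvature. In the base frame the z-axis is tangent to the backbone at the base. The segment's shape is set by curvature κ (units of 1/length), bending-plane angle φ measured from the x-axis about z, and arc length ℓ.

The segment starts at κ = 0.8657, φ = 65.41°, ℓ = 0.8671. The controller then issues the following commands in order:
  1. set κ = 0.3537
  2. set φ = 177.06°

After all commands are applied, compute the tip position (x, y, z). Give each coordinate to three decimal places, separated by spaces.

initial: κ=0.8657, φ=65.41°, ℓ=0.8671
cmd 1: set κ=0.3537 → (κ,φ,ℓ)=(0.3537,65.41°,0.8671) → tip=(0.0549,0.1200,0.8536)
cmd 2: set φ=177.06° → (κ,φ,ℓ)=(0.3537,177.06°,0.8671) → tip=(-0.1318,0.0068,0.8536)

-0.132 0.007 0.854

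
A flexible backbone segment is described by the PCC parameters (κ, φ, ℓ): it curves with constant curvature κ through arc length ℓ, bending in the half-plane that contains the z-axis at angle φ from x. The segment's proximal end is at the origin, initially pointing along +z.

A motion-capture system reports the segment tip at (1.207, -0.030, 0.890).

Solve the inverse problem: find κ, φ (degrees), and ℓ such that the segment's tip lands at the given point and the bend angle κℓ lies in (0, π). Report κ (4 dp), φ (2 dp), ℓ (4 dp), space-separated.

ρ = √(x²+y²) = √(1.207² + -0.030²) = 1.20737
φ = atan2(y, x) mod 360° = atan2(-0.030, 1.207) = 358.5762°
|p|² = ρ² + z² = 1.20737² + 0.890² = 2.24985
κ = 2ρ / |p|² = 2×1.20737 / 2.24985 = 1.07329
θ = 2·atan2(ρ, z) = 2·atan2(1.20737, 0.890) = 1.87116 rad
ℓ = θ/κ = 1.87116/1.07329 = 1.74338

1.0733 358.58 1.7434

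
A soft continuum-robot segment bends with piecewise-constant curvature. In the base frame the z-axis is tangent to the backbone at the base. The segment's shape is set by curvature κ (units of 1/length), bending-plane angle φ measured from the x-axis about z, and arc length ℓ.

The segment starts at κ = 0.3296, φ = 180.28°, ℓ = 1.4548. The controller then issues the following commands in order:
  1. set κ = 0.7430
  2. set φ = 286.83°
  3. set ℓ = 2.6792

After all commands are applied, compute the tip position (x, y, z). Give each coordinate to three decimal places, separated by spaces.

0.549 -1.813 1.229

initial: κ=0.3296, φ=180.28°, ℓ=1.4548
cmd 1: set κ=0.7430 → (κ,φ,ℓ)=(0.7430,180.28°,1.4548) → tip=(-0.7126,-0.0035,1.1876)
cmd 2: set φ=286.83° → (κ,φ,ℓ)=(0.7430,286.83°,1.4548) → tip=(0.2063,-0.6821,1.1876)
cmd 3: set ℓ=2.6792 → (κ,φ,ℓ)=(0.7430,286.83°,2.6792) → tip=(0.5485,-1.8134,1.2290)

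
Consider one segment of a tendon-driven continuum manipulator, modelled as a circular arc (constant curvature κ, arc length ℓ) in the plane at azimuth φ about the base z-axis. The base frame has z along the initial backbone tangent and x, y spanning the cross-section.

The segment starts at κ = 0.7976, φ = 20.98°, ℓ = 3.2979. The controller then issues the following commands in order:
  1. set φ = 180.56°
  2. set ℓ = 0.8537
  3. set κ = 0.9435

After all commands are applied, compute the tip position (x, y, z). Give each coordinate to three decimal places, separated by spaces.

-0.326 -0.003 0.764

initial: κ=0.7976, φ=20.98°, ℓ=3.2979
cmd 1: set φ=180.56° → (κ,φ,ℓ)=(0.7976,180.56°,3.2979) → tip=(-2.3471,-0.0229,0.6134)
cmd 2: set ℓ=0.8537 → (κ,φ,ℓ)=(0.7976,180.56°,0.8537) → tip=(-0.2796,-0.0027,0.7892)
cmd 3: set κ=0.9435 → (κ,φ,ℓ)=(0.9435,180.56°,0.8537) → tip=(-0.3256,-0.0032,0.7643)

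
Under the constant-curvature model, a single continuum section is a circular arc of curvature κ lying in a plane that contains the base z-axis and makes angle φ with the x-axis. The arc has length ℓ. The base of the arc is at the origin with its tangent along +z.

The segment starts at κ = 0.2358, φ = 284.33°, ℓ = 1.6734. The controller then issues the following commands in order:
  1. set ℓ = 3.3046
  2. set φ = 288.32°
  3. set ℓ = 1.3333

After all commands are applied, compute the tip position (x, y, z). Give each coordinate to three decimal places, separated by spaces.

initial: κ=0.2358, φ=284.33°, ℓ=1.6734
cmd 1: set ℓ=3.3046 → (κ,φ,ℓ)=(0.2358,284.33°,3.3046) → tip=(0.3029,-1.1856,2.9802)
cmd 2: set φ=288.32° → (κ,φ,ℓ)=(0.2358,288.32°,3.3046) → tip=(0.3846,-1.1616,2.9802)
cmd 3: set ℓ=1.3333 → (κ,φ,ℓ)=(0.2358,288.32°,1.3333) → tip=(0.0653,-0.1973,1.3114)

0.065 -0.197 1.311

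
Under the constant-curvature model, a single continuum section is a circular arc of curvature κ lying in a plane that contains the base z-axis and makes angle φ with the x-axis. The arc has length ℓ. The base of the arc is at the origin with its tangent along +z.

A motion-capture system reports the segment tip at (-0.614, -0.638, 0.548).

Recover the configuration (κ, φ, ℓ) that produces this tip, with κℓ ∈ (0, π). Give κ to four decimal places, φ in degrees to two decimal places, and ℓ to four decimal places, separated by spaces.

ρ = √(x²+y²) = √(-0.614² + -0.638²) = 0.88546
φ = atan2(y, x) mod 360° = atan2(-0.638, -0.614) = 226.0982°
|p|² = ρ² + z² = 0.88546² + 0.548² = 1.08434
κ = 2ρ / |p|² = 2×0.88546 / 1.08434 = 1.63317
θ = 2·atan2(ρ, z) = 2·atan2(0.88546, 0.548) = 2.03321 rad
ℓ = θ/κ = 2.03321/1.63317 = 1.24494

1.6332 226.10 1.2449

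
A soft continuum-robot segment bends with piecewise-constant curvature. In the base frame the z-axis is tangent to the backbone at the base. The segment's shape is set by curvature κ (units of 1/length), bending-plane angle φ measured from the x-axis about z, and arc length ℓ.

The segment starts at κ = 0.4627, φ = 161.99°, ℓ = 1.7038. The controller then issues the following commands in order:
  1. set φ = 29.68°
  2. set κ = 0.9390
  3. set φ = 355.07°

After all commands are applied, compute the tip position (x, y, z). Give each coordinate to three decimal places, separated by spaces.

1.092 -0.094 1.065

initial: κ=0.4627, φ=161.99°, ℓ=1.7038
cmd 1: set φ=29.68° → (κ,φ,ℓ)=(0.4627,29.68°,1.7038) → tip=(0.5539,0.3157,1.5327)
cmd 2: set κ=0.9390 → (κ,φ,ℓ)=(0.9390,29.68°,1.7038) → tip=(0.9521,0.5427,1.0645)
cmd 3: set φ=355.07° → (κ,φ,ℓ)=(0.9390,355.07°,1.7038) → tip=(1.0919,-0.0942,1.0645)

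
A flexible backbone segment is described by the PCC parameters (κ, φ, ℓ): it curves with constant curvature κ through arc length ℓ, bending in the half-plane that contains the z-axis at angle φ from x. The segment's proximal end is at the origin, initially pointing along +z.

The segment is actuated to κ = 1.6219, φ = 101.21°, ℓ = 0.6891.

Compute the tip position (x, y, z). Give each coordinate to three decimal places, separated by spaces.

θ = κ·ℓ = 1.6219 × 0.6891 = 1.11765 rad
ρ = (1 − cos θ)/κ = (1 − 0.43780)/1.6219 = 0.34663
z = sin θ / κ = 0.89907/1.6219 = 0.55433
x = ρ cos φ = 0.34663 × cos(101.21°) = -0.06739
y = ρ sin φ = 0.34663 × sin(101.21°) = 0.34002

-0.067 0.340 0.554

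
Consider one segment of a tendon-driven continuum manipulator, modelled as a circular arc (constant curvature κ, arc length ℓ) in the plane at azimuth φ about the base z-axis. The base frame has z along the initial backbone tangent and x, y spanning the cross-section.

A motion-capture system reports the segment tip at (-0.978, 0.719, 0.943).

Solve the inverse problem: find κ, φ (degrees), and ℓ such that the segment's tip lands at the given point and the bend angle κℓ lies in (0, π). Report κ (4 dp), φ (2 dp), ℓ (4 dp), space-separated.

1.0275 143.68 1.7719

ρ = √(x²+y²) = √(-0.978² + 0.719²) = 1.21386
φ = atan2(y, x) mod 360° = atan2(0.719, -0.978) = 143.6776°
|p|² = ρ² + z² = 1.21386² + 0.943² = 2.36269
κ = 2ρ / |p|² = 2×1.21386 / 2.36269 = 1.02752
θ = 2·atan2(ρ, z) = 2·atan2(1.21386, 0.943) = 1.82065 rad
ℓ = θ/κ = 1.82065/1.02752 = 1.77189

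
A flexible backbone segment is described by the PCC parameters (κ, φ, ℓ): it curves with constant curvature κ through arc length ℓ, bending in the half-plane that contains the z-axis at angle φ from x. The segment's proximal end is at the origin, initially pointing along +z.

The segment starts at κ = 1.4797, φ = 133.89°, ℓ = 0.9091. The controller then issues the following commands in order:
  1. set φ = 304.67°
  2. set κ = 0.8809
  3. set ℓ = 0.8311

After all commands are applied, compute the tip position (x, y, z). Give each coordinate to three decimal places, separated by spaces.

initial: κ=1.4797, φ=133.89°, ℓ=0.9091
cmd 1: set φ=304.67° → (κ,φ,ℓ)=(1.4797,304.67°,0.9091) → tip=(0.2984,-0.4315,0.6587)
cmd 2: set κ=0.8809 → (κ,φ,ℓ)=(0.8809,304.67°,0.9091) → tip=(0.1962,-0.2837,0.8150)
cmd 3: set ℓ=0.8311 → (κ,φ,ℓ)=(0.8809,304.67°,0.8311) → tip=(0.1655,-0.2392,0.7588)

0.165 -0.239 0.759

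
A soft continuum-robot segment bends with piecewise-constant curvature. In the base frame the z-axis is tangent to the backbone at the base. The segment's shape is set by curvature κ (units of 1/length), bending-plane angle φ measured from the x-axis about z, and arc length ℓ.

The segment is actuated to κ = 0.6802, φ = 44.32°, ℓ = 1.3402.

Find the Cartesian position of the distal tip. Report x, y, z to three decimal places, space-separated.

θ = κ·ℓ = 0.6802 × 1.3402 = 0.91160 rad
ρ = (1 − cos θ)/κ = (1 − 0.61248)/0.6802 = 0.56972
z = sin θ / κ = 0.79049/0.6802 = 1.16214
x = ρ cos φ = 0.56972 × cos(44.32°) = 0.40760
y = ρ sin φ = 0.56972 × sin(44.32°) = 0.39804

0.408 0.398 1.162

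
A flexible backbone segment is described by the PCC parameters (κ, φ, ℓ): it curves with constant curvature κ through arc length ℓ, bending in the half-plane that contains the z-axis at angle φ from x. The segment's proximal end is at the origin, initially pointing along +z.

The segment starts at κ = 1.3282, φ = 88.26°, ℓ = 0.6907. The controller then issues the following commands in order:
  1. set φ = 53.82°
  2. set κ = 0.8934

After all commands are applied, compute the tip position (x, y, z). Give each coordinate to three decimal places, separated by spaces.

0.122 0.167 0.648

initial: κ=1.3282, φ=88.26°, ℓ=0.6907
cmd 1: set φ=53.82° → (κ,φ,ℓ)=(1.3282,53.82°,0.6907) → tip=(0.1743,0.2383,0.5978)
cmd 2: set κ=0.8934 → (κ,φ,ℓ)=(0.8934,53.82°,0.6907) → tip=(0.1219,0.1666,0.6477)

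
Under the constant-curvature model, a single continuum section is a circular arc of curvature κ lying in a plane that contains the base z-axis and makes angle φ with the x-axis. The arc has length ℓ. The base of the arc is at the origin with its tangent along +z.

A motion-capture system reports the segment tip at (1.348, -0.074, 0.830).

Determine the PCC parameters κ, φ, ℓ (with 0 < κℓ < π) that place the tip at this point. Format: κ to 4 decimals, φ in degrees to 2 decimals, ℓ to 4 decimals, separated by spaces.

ρ = √(x²+y²) = √(1.348² + -0.074²) = 1.35003
φ = atan2(y, x) mod 360° = atan2(-0.074, 1.348) = 356.8578°
|p|² = ρ² + z² = 1.35003² + 0.830² = 2.51148
κ = 2ρ / |p|² = 2×1.35003 / 2.51148 = 1.07509
θ = 2·atan2(ρ, z) = 2·atan2(1.35003, 0.830) = 2.03913 rad
ℓ = θ/κ = 2.03913/1.07509 = 1.89671

1.0751 356.86 1.8967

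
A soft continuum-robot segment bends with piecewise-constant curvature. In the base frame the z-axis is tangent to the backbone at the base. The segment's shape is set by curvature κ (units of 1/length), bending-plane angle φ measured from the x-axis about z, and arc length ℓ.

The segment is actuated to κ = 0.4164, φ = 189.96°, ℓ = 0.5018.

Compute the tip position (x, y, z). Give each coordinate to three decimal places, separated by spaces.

θ = κ·ℓ = 0.4164 × 0.5018 = 0.20895 rad
ρ = (1 − cos θ)/κ = (1 − 0.97825)/0.4164 = 0.05223
z = sin θ / κ = 0.20743/0.4164 = 0.49816
x = ρ cos φ = 0.05223 × cos(189.96°) = -0.05145
y = ρ sin φ = 0.05223 × sin(189.96°) = -0.00903

-0.051 -0.009 0.498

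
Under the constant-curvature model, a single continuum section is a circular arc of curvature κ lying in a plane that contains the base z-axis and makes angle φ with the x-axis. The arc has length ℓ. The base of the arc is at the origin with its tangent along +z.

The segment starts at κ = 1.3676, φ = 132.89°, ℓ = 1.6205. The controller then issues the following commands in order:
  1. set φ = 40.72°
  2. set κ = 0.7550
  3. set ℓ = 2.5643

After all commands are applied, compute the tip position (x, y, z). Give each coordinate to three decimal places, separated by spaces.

1.362 1.173 1.237

initial: κ=1.3676, φ=132.89°, ℓ=1.6205
cmd 1: set φ=40.72° → (κ,φ,ℓ)=(1.3676,40.72°,1.6205) → tip=(0.8875,0.7639,0.5841)
cmd 2: set κ=0.7550 → (κ,φ,ℓ)=(0.7550,40.72°,1.6205) → tip=(0.6622,0.5700,1.2454)
cmd 3: set ℓ=2.5643 → (κ,φ,ℓ)=(0.7550,40.72°,2.5643) → tip=(1.3624,1.1727,1.2371)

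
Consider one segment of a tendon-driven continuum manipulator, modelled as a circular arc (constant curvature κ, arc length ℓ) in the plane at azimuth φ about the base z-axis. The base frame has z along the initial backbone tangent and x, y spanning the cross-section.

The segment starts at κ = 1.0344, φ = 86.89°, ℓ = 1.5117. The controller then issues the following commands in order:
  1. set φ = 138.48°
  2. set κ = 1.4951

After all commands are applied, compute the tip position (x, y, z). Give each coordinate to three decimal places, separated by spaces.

initial: κ=1.0344, φ=86.89°, ℓ=1.5117
cmd 1: set φ=138.48° → (κ,φ,ℓ)=(1.0344,138.48°,1.5117) → tip=(-0.7187,0.6363,0.9667)
cmd 2: set κ=1.4951 → (κ,φ,ℓ)=(1.4951,138.48°,1.5117) → tip=(-0.8193,0.7254,0.5161)

-0.819 0.725 0.516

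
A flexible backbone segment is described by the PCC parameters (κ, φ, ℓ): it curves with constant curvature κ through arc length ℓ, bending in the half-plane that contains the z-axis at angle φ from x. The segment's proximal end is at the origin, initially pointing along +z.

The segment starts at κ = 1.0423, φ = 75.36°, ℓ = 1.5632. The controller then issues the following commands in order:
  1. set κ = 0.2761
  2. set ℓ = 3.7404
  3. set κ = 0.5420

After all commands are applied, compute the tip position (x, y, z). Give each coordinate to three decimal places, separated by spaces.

0.672 2.572 1.656

initial: κ=1.0423, φ=75.36°, ℓ=1.5632
cmd 1: set κ=0.2761 → (κ,φ,ℓ)=(0.2761,75.36°,1.5632) → tip=(0.0839,0.3214,1.5151)
cmd 2: set ℓ=3.7404 → (κ,φ,ℓ)=(0.2761,75.36°,3.7404) → tip=(0.4463,1.7084,3.1101)
cmd 3: set κ=0.5420 → (κ,φ,ℓ)=(0.5420,75.36°,3.7404) → tip=(0.6719,2.5720,1.6561)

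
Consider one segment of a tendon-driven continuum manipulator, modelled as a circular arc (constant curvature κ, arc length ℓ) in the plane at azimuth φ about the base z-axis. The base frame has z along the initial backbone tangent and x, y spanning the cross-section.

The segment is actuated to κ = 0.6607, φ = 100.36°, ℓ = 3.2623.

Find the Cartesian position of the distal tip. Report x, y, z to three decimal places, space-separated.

θ = κ·ℓ = 0.6607 × 3.2623 = 2.15540 rad
ρ = (1 − cos θ)/κ = (1 − -0.55187)/0.6607 = 2.34883
z = sin θ / κ = 0.83393/0.6607 = 1.26219
x = ρ cos φ = 2.34883 × cos(100.36°) = -0.42240
y = ρ sin φ = 2.34883 × sin(100.36°) = 2.31054

-0.422 2.311 1.262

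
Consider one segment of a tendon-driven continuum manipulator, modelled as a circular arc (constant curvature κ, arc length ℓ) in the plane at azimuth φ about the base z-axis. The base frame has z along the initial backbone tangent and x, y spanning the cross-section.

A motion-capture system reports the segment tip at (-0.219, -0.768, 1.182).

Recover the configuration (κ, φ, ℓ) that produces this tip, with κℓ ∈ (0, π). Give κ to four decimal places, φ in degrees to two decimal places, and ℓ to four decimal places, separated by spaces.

0.7849 254.08 1.5140

ρ = √(x²+y²) = √(-0.219² + -0.768²) = 0.79861
φ = atan2(y, x) mod 360° = atan2(-0.768, -0.219) = 254.0842°
|p|² = ρ² + z² = 0.79861² + 1.182² = 2.03491
κ = 2ρ / |p|² = 2×0.79861 / 2.03491 = 0.78491
θ = 2·atan2(ρ, z) = 2·atan2(0.79861, 1.182) = 1.18839 rad
ℓ = θ/κ = 1.18839/0.78491 = 1.51404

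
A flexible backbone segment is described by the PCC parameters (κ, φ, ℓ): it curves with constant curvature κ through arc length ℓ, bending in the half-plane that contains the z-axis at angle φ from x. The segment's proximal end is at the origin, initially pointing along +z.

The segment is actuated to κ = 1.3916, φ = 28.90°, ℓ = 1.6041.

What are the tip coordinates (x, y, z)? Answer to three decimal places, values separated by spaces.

1.016 0.561 0.567

θ = κ·ℓ = 1.3916 × 1.6041 = 2.23227 rad
ρ = (1 − cos θ)/κ = (1 − -0.61428)/1.3916 = 1.16001
z = sin θ / κ = 0.78909/1.3916 = 0.56704
x = ρ cos φ = 1.16001 × cos(28.90°) = 1.01555
y = ρ sin φ = 1.16001 × sin(28.90°) = 0.56061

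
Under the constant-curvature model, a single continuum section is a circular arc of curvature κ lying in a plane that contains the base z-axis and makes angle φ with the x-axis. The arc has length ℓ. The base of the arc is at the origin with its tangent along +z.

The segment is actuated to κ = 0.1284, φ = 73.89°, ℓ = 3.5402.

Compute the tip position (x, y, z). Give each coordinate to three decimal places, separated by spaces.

0.219 0.760 3.420

θ = κ·ℓ = 0.1284 × 3.5402 = 0.45456 rad
ρ = (1 − cos θ)/κ = (1 − 0.89845)/0.1284 = 0.79086
z = sin θ / κ = 0.43907/0.1284 = 3.41954
x = ρ cos φ = 0.79086 × cos(73.89°) = 0.21945
y = ρ sin φ = 0.79086 × sin(73.89°) = 0.75980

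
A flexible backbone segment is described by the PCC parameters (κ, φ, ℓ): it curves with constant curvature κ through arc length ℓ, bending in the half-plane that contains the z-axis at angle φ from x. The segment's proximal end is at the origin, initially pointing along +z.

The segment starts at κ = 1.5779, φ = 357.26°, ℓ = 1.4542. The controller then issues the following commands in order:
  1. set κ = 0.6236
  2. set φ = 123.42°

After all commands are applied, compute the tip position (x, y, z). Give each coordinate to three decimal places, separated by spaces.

initial: κ=1.5779, φ=357.26°, ℓ=1.4542
cmd 1: set κ=0.6236 → (κ,φ,ℓ)=(0.6236,357.26°,1.4542) → tip=(0.6147,-0.0294,1.2629)
cmd 2: set φ=123.42° → (κ,φ,ℓ)=(0.6236,123.42°,1.4542) → tip=(-0.3389,0.5136,1.2629)

-0.339 0.514 1.263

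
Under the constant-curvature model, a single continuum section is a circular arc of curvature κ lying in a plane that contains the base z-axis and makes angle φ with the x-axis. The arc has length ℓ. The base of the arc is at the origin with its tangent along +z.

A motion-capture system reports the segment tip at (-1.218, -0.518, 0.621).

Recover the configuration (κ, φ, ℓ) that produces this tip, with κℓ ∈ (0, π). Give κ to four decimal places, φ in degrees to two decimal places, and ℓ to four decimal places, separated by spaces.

1.2384 203.04 1.8283

ρ = √(x²+y²) = √(-1.218² + -0.518²) = 1.32357
φ = atan2(y, x) mod 360° = atan2(-0.518, -1.218) = 203.0394°
|p|² = ρ² + z² = 1.32357² + 0.621² = 2.13749
κ = 2ρ / |p|² = 2×1.32357 / 2.13749 = 1.23844
θ = 2·atan2(ρ, z) = 2·atan2(1.32357, 0.621) = 2.26421 rad
ℓ = θ/κ = 2.26421/1.23844 = 1.82828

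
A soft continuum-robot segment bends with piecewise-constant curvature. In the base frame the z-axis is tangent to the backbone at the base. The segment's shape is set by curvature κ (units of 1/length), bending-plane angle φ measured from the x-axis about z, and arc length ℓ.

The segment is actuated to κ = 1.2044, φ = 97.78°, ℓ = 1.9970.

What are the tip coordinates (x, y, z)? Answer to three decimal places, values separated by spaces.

-0.196 1.432 0.558

θ = κ·ℓ = 1.2044 × 1.9970 = 2.40519 rad
ρ = (1 − cos θ)/κ = (1 − -0.74089)/1.2044 = 1.44544
z = sin θ / κ = 0.67163/1.2044 = 0.55765
x = ρ cos φ = 1.44544 × cos(97.78°) = -0.19567
y = ρ sin φ = 1.44544 × sin(97.78°) = 1.43213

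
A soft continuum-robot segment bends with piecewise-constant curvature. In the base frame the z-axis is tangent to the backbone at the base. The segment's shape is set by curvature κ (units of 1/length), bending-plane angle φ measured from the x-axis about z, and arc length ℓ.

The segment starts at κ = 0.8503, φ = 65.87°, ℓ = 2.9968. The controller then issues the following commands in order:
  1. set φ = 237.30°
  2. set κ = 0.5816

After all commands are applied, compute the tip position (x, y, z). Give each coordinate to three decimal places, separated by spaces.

initial: κ=0.8503, φ=65.87°, ℓ=2.9968
cmd 1: set φ=237.30° → (κ,φ,ℓ)=(0.8503,237.30°,2.9968) → tip=(-1.1621,-1.8101,0.6576)
cmd 2: set κ=0.5816 → (κ,φ,ℓ)=(0.5816,237.30°,2.9968) → tip=(-1.0880,-1.6947,1.6940)

-1.088 -1.695 1.694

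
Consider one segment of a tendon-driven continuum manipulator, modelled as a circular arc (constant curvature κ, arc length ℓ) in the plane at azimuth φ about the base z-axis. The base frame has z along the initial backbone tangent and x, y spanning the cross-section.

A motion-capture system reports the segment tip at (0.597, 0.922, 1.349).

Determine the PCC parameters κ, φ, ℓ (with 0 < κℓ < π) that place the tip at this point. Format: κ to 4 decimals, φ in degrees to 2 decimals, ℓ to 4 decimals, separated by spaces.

0.7259 57.08 1.8828

ρ = √(x²+y²) = √(0.597² + 0.922²) = 1.09840
φ = atan2(y, x) mod 360° = atan2(0.922, 0.597) = 57.0767°
|p|² = ρ² + z² = 1.09840² + 1.349² = 3.02629
κ = 2ρ / |p|² = 2×1.09840 / 3.02629 = 0.72591
θ = 2·atan2(ρ, z) = 2·atan2(1.09840, 1.349) = 1.36672 rad
ℓ = θ/κ = 1.36672/0.72591 = 1.88278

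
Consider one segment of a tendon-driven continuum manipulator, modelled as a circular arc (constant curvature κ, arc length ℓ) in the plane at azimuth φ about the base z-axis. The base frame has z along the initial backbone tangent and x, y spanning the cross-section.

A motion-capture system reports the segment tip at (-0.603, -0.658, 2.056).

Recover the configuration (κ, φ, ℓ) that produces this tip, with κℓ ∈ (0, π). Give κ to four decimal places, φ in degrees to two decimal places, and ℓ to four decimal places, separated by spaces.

ρ = √(x²+y²) = √(-0.603² + -0.658²) = 0.89251
φ = atan2(y, x) mod 360° = atan2(-0.658, -0.603) = 227.4974°
|p|² = ρ² + z² = 0.89251² + 2.056² = 5.02371
κ = 2ρ / |p|² = 2×0.89251 / 5.02371 = 0.35532
θ = 2·atan2(ρ, z) = 2·atan2(0.89251, 2.056) = 0.81911 rad
ℓ = θ/κ = 0.81911/0.35532 = 2.30527

0.3553 227.50 2.3053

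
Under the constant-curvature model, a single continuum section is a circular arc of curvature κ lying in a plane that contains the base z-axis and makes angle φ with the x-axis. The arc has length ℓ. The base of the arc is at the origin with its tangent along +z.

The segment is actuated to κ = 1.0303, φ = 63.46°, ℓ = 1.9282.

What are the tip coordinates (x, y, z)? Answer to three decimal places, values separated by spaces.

0.609 1.219 0.888

θ = κ·ℓ = 1.0303 × 1.9282 = 1.98662 rad
ρ = (1 − cos θ)/κ = (1 − -0.40395)/1.0303 = 1.36266
z = sin θ / κ = 0.91478/1.0303 = 0.88788
x = ρ cos φ = 1.36266 × cos(63.46°) = 0.60887
y = ρ sin φ = 1.36266 × sin(63.46°) = 1.21907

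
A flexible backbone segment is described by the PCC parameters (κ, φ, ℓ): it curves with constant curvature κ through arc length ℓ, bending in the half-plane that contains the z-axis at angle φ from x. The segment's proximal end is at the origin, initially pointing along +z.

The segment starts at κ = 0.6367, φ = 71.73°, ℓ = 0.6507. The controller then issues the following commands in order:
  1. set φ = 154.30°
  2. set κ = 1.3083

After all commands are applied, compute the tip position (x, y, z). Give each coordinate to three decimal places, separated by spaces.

-0.235 0.113 0.575

initial: κ=0.6367, φ=71.73°, ℓ=0.6507
cmd 1: set φ=154.30° → (κ,φ,ℓ)=(0.6367,154.30°,0.6507) → tip=(-0.1197,0.0576,0.6322)
cmd 2: set κ=1.3083 → (κ,φ,ℓ)=(1.3083,154.30°,0.6507) → tip=(-0.2349,0.1130,0.5749)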